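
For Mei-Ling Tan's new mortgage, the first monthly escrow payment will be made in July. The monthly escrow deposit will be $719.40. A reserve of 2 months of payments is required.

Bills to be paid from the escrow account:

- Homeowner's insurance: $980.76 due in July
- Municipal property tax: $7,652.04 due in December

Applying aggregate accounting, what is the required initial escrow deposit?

Cushion = 2 × $719.40 = $1,438.80
Trial balance (start $0, +$719.40 each month, − disbursements):
  Jul: +$719.40 − $980.76 → -$261.36
  Aug: +$719.40 → $458.04
  Sep: +$719.40 → $1,177.44
  Oct: +$719.40 → $1,896.84
  Nov: +$719.40 → $2,616.24
  Dec: +$719.40 − $7,652.04 → -$4,316.40
  Jan: +$719.40 → -$3,597.00
  Feb: +$719.40 → -$2,877.60
  Mar: +$719.40 → -$2,158.20
  Apr: +$719.40 → -$1,438.80
  May: +$719.40 → -$719.40
  Jun: +$719.40 → $0.00
Lowest trial balance = -$4,316.40 (Dec)
Initial deposit = cushion − low point = $1,438.80 − (-$4,316.40) = $5,755.20

$5,755.20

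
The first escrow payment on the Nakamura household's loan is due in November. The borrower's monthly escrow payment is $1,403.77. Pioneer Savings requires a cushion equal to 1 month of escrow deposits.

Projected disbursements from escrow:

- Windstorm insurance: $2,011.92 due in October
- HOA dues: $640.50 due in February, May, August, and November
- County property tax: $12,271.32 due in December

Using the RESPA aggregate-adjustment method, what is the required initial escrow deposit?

Cushion = 1 × $1,403.77 = $1,403.77
Trial balance (start $0, +$1,403.77 each month, − disbursements):
  Nov: +$1,403.77 − $640.50 → $763.27
  Dec: +$1,403.77 − $12,271.32 → -$10,104.28
  Jan: +$1,403.77 → -$8,700.51
  Feb: +$1,403.77 − $640.50 → -$7,937.24
  Mar: +$1,403.77 → -$6,533.47
  Apr: +$1,403.77 → -$5,129.70
  May: +$1,403.77 − $640.50 → -$4,366.43
  Jun: +$1,403.77 → -$2,962.66
  Jul: +$1,403.77 → -$1,558.89
  Aug: +$1,403.77 − $640.50 → -$795.62
  Sep: +$1,403.77 → $608.15
  Oct: +$1,403.77 − $2,011.92 → $0.00
Lowest trial balance = -$10,104.28 (Dec)
Initial deposit = cushion − low point = $1,403.77 − (-$10,104.28) = $11,508.05

$11,508.05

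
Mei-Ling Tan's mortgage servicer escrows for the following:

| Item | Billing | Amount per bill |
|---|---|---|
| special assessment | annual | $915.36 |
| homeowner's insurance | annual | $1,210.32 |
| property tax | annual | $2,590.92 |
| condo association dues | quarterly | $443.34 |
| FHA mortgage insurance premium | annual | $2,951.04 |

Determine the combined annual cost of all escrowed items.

$9,441.00

Special assessment — $915.36/yr
Homeowner's insurance — $1,210.32/yr
Property tax — $2,590.92/yr
Condo association dues — $443.34 × 4 = $1,773.36/yr
FHA mortgage insurance premium — $2,951.04/yr
Combined annual = $915.36 + $1,210.32 + $2,590.92 + $1,773.36 + $2,951.04 = $9,441.00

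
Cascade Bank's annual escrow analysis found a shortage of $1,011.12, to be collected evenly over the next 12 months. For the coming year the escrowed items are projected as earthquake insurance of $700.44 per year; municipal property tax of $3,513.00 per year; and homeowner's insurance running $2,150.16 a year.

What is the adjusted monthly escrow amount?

Earthquake insurance: $700.44 annually
Municipal property tax: $3,513.00 annually
Homeowner's insurance: $2,150.16 annually
Yearly total = $6,363.60
Base monthly escrow = $6,363.60 / 12 = $530.30
Shortage spread = $1,011.12 / 12 = $84.26/mo
Adjusted monthly = $530.30 + $84.26 = $614.56

$614.56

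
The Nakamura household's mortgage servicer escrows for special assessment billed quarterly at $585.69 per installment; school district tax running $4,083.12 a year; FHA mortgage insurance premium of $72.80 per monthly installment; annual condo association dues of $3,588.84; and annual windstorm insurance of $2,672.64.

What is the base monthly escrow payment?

Special assessment — $585.69 × 4 = $2,342.76 annually
School district tax — $4,083.12 annually
FHA mortgage insurance premium — $72.80 × 12 = $873.60 annually
Condo association dues — $3,588.84 annually
Windstorm insurance — $2,672.64 annually
Annual escrow total = $2,342.76 + $4,083.12 + $873.60 + $3,588.84 + $2,672.64 = $13,560.96
Per month = $13,560.96 / 12 = $1,130.08

$1,130.08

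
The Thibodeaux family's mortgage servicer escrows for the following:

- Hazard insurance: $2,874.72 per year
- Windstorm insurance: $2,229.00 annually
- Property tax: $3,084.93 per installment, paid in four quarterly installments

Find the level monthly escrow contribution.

$1,453.62

Hazard insurance — $2,874.72 per year
Windstorm insurance — $2,229.00 per year
Property tax — $3,084.93 × 4 = $12,339.72 per year
Total per year = $17,443.44
Per month = $17,443.44 / 12 = $1,453.62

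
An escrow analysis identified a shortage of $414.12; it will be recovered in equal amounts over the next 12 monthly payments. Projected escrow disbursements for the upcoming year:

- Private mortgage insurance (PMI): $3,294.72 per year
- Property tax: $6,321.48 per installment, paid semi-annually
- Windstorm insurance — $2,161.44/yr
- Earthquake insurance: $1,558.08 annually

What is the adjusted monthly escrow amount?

$1,672.61

Private mortgage insurance (PMI): $3,294.72
Property tax: $6,321.48 × 2 = $12,642.96
Windstorm insurance: $2,161.44
Earthquake insurance: $1,558.08
Yearly total = $3,294.72 + $12,642.96 + $2,161.44 + $1,558.08 = $19,657.20
Monthly = $19,657.20 / 12 = $1,638.10
Shortage per month = $414.12 ÷ 12 = $34.51
New monthly escrow = $1,638.10 + $34.51 = $1,672.61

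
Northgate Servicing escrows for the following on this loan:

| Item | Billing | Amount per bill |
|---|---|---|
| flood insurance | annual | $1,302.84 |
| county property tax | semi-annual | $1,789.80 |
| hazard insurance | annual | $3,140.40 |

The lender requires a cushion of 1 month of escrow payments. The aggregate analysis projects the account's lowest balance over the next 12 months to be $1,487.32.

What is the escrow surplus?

Flood insurance — $1,302.84
County property tax — $1,789.80 × 2 = $3,579.60
Hazard insurance — $3,140.40
Combined annual = $1,302.84 + $3,579.60 + $3,140.40 = $8,022.84
Base monthly escrow = $8,022.84 / 12 = $668.57
Required reserve = 1 × $668.57 = $668.57
Surplus = $1,487.32 − $668.57 = $818.75

$818.75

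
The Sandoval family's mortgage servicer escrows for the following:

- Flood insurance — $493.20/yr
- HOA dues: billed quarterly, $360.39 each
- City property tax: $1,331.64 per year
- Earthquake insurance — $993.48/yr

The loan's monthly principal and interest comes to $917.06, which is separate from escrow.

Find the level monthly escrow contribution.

Flood insurance = $493.20 annually
HOA dues = $360.39 × 4 = $1,441.56 annually
City property tax = $1,331.64 annually
Earthquake insurance = $993.48 annually
Annual escrow total = $4,259.88
Per month = $4,259.88 ÷ 12 = $354.99

$354.99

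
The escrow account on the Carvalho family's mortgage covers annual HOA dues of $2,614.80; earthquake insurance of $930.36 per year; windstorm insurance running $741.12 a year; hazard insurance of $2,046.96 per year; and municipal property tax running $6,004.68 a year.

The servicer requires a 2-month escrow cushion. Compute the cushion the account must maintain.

$2,056.32

HOA dues: $2,614.80 annually
Earthquake insurance: $930.36 annually
Windstorm insurance: $741.12 annually
Hazard insurance: $2,046.96 annually
Municipal property tax: $6,004.68 annually
Annual escrow total = $2,614.80 + $930.36 + $741.12 + $2,046.96 + $6,004.68 = $12,337.92
Per month = $12,337.92 / 12 = $1,028.16
Reserve = 2 × $1,028.16 = $2,056.32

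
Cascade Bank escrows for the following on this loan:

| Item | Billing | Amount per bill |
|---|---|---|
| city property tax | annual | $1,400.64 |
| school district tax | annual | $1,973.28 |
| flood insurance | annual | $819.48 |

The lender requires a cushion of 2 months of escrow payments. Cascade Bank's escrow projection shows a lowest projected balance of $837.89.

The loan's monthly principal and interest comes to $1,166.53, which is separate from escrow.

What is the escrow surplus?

City property tax = $1,400.64 per year
School district tax = $1,973.28 per year
Flood insurance = $819.48 per year
Total per year = $4,193.40
Base monthly escrow = $4,193.40 / 12 = $349.45
Required reserve = 2 × $349.45 = $698.90
Surplus = $837.89 − $698.90 = $138.99

$138.99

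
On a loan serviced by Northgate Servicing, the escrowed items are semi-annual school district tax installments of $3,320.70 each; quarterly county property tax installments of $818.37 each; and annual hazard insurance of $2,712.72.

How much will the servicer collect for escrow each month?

School district tax: $3,320.70 × 2 = $6,641.40
County property tax: $818.37 × 4 = $3,273.48
Hazard insurance: $2,712.72
Yearly total = $6,641.40 + $3,273.48 + $2,712.72 = $12,627.60
Base monthly escrow = $12,627.60 ÷ 12 = $1,052.30

$1,052.30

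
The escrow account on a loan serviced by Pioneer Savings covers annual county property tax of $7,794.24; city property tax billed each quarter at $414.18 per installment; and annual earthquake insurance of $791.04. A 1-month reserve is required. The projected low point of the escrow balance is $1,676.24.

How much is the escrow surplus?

County property tax = $7,794.24 per year
City property tax = $414.18 × 4 = $1,656.72 per year
Earthquake insurance = $791.04 per year
Combined annual = $7,794.24 + $1,656.72 + $791.04 = $10,242.00
Monthly escrow = $10,242.00 ÷ 12 = $853.50
Cushion = 1 × $853.50 = $853.50
Excess over cushion: $1,676.24 − $853.50 = $822.74

$822.74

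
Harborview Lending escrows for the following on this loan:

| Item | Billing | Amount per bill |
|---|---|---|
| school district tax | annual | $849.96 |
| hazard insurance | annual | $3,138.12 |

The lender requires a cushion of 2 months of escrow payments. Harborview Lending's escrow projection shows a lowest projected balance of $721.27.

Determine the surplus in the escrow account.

$56.59

School district tax = $849.96 per year
Hazard insurance = $3,138.12 per year
Yearly total = $3,988.08
Monthly escrow = $3,988.08 / 12 = $332.34
Required reserve = 2 × $332.34 = $664.68
Excess over cushion: $721.27 − $664.68 = $56.59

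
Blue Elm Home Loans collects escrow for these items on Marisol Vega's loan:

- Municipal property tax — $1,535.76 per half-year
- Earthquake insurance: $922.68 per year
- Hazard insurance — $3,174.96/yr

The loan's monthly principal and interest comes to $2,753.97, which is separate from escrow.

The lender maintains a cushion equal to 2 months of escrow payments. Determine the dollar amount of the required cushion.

$1,194.86

Municipal property tax = $1,535.76 × 2 = $3,071.52/yr
Earthquake insurance = $922.68/yr
Hazard insurance = $3,174.96/yr
Yearly total = $3,071.52 + $922.68 + $3,174.96 = $7,169.16
Base monthly escrow = $7,169.16 / 12 = $597.43
Required cushion = 2 × $597.43 = $1,194.86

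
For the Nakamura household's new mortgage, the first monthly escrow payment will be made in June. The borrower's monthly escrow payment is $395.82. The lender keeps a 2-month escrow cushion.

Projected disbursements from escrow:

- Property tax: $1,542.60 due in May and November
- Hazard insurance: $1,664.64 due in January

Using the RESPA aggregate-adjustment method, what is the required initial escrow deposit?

$832.32

Cushion = 2 × $395.82 = $791.64
Trial balance (start $0, +$395.82 each month, − disbursements):
  Jun: +$395.82 → $395.82
  Jul: +$395.82 → $791.64
  Aug: +$395.82 → $1,187.46
  Sep: +$395.82 → $1,583.28
  Oct: +$395.82 → $1,979.10
  Nov: +$395.82 − $1,542.60 → $832.32
  Dec: +$395.82 → $1,228.14
  Jan: +$395.82 − $1,664.64 → -$40.68
  Feb: +$395.82 → $355.14
  Mar: +$395.82 → $750.96
  Apr: +$395.82 → $1,146.78
  May: +$395.82 − $1,542.60 → $0.00
Lowest trial balance = -$40.68 (Jan)
Initial deposit = cushion − low point = $791.64 − (-$40.68) = $832.32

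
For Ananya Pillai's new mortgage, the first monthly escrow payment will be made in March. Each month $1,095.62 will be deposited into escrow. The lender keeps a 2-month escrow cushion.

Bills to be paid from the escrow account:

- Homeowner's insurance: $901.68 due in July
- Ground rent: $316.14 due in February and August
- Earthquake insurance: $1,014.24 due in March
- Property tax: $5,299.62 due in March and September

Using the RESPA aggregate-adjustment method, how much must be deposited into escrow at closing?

$7,409.48

Cushion = 2 × $1,095.62 = $2,191.24
Trial balance (start $0, +$1,095.62 each month, − disbursements):
  Mar: +$1,095.62 − $6,313.86 → -$5,218.24
  Apr: +$1,095.62 → -$4,122.62
  May: +$1,095.62 → -$3,027.00
  Jun: +$1,095.62 → -$1,931.38
  Jul: +$1,095.62 − $901.68 → -$1,737.44
  Aug: +$1,095.62 − $316.14 → -$957.96
  Sep: +$1,095.62 − $5,299.62 → -$5,161.96
  Oct: +$1,095.62 → -$4,066.34
  Nov: +$1,095.62 → -$2,970.72
  Dec: +$1,095.62 → -$1,875.10
  Jan: +$1,095.62 → -$779.48
  Feb: +$1,095.62 − $316.14 → $0.00
Lowest trial balance = -$5,218.24 (Mar)
Initial deposit = cushion − low point = $2,191.24 − (-$5,218.24) = $7,409.48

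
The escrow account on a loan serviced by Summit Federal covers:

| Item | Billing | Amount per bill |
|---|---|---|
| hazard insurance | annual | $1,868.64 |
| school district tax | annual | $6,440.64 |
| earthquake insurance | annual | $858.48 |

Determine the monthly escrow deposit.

$763.98

Hazard insurance: $1,868.64 per year
School district tax: $6,440.64 per year
Earthquake insurance: $858.48 per year
Annual escrow total = $9,167.76
Monthly = $9,167.76 / 12 = $763.98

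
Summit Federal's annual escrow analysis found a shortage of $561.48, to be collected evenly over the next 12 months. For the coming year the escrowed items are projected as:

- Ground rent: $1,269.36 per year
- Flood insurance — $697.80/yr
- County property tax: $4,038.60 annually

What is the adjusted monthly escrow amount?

$547.27

Ground rent: $1,269.36 per year
Flood insurance: $697.80 per year
County property tax: $4,038.60 per year
Combined annual = $6,005.76
Monthly escrow = $6,005.76 ÷ 12 = $500.48
Monthly shortage recovery: $561.48 / 12 = $46.79
Adjusted monthly = $500.48 + $46.79 = $547.27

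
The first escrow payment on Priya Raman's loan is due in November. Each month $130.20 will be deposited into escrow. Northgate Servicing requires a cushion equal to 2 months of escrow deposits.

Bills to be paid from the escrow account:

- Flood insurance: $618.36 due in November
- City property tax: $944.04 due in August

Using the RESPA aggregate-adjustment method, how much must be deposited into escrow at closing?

Cushion = 2 × $130.20 = $260.40
Trial balance (start $0, +$130.20 each month, − disbursements):
  Nov: +$130.20 − $618.36 → -$488.16
  Dec: +$130.20 → -$357.96
  Jan: +$130.20 → -$227.76
  Feb: +$130.20 → -$97.56
  Mar: +$130.20 → $32.64
  Apr: +$130.20 → $162.84
  May: +$130.20 → $293.04
  Jun: +$130.20 → $423.24
  Jul: +$130.20 → $553.44
  Aug: +$130.20 − $944.04 → -$260.40
  Sep: +$130.20 → -$130.20
  Oct: +$130.20 → $0.00
Lowest trial balance = -$488.16 (Nov)
Initial deposit = cushion − low point = $260.40 − (-$488.16) = $748.56

$748.56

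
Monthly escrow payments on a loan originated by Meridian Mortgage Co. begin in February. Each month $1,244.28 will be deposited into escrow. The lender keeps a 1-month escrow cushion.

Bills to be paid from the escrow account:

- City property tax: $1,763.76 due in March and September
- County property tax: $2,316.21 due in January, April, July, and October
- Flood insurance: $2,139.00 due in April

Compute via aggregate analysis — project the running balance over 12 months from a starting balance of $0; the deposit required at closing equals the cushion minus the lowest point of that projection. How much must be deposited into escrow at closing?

$3,730.41

Cushion = 1 × $1,244.28 = $1,244.28
Trial balance (start $0, +$1,244.28 each month, − disbursements):
  Feb: +$1,244.28 → $1,244.28
  Mar: +$1,244.28 − $1,763.76 → $724.80
  Apr: +$1,244.28 − $4,455.21 → -$2,486.13
  May: +$1,244.28 → -$1,241.85
  Jun: +$1,244.28 → $2.43
  Jul: +$1,244.28 − $2,316.21 → -$1,069.50
  Aug: +$1,244.28 → $174.78
  Sep: +$1,244.28 − $1,763.76 → -$344.70
  Oct: +$1,244.28 − $2,316.21 → -$1,416.63
  Nov: +$1,244.28 → -$172.35
  Dec: +$1,244.28 → $1,071.93
  Jan: +$1,244.28 − $2,316.21 → $0.00
Lowest trial balance = -$2,486.13 (Apr)
Initial deposit = cushion − low point = $1,244.28 − (-$2,486.13) = $3,730.41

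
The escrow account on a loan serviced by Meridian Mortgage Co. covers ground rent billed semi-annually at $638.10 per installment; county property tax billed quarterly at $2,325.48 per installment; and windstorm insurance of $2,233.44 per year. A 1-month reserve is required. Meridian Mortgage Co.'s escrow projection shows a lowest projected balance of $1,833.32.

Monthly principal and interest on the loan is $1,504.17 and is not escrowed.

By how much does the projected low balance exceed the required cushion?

$765.69

Ground rent — $638.10 × 2 = $1,276.20
County property tax — $2,325.48 × 4 = $9,301.92
Windstorm insurance — $2,233.44
Annual escrow total = $1,276.20 + $9,301.92 + $2,233.44 = $12,811.56
Per month = $12,811.56 / 12 = $1,067.63
Required cushion = 1 × $1,067.63 = $1,067.63
Excess over cushion: $1,833.32 − $1,067.63 = $765.69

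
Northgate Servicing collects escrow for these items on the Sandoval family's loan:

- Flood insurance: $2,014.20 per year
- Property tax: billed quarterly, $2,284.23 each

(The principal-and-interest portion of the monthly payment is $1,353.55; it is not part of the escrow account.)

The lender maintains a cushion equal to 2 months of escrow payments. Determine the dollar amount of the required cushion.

$1,858.52

Flood insurance = $2,014.20/yr
Property tax = $2,284.23 × 4 = $9,136.92/yr
Yearly total = $11,151.12
Per month = $11,151.12 ÷ 12 = $929.26
Cushion = 2 × $929.26 = $1,858.52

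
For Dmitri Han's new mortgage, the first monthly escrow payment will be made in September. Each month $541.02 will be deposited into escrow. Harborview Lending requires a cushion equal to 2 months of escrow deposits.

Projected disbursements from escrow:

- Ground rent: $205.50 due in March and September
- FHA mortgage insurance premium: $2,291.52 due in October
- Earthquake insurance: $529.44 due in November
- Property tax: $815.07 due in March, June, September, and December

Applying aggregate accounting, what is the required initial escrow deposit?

$3,574.56

Cushion = 2 × $541.02 = $1,082.04
Trial balance (start $0, +$541.02 each month, − disbursements):
  Sep: +$541.02 − $1,020.57 → -$479.55
  Oct: +$541.02 − $2,291.52 → -$2,230.05
  Nov: +$541.02 − $529.44 → -$2,218.47
  Dec: +$541.02 − $815.07 → -$2,492.52
  Jan: +$541.02 → -$1,951.50
  Feb: +$541.02 → -$1,410.48
  Mar: +$541.02 − $1,020.57 → -$1,890.03
  Apr: +$541.02 → -$1,349.01
  May: +$541.02 → -$807.99
  Jun: +$541.02 − $815.07 → -$1,082.04
  Jul: +$541.02 → -$541.02
  Aug: +$541.02 → $0.00
Lowest trial balance = -$2,492.52 (Dec)
Initial deposit = cushion − low point = $1,082.04 − (-$2,492.52) = $3,574.56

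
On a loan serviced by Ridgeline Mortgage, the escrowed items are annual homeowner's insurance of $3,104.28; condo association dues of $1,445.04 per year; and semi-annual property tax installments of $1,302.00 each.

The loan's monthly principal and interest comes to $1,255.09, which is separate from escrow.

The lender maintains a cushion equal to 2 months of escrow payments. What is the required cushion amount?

Homeowner's insurance — $3,104.28 per year
Condo association dues — $1,445.04 per year
Property tax — $1,302.00 × 2 = $2,604.00 per year
Total annual escrow = $3,104.28 + $1,445.04 + $2,604.00 = $7,153.32
Per month = $7,153.32 ÷ 12 = $596.11
Reserve = 2 × $596.11 = $1,192.22

$1,192.22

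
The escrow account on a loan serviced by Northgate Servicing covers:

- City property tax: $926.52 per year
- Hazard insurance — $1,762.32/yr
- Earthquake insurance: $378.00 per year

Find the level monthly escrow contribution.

$255.57

City property tax = $926.52
Hazard insurance = $1,762.32
Earthquake insurance = $378.00
Yearly total = $926.52 + $1,762.32 + $378.00 = $3,066.84
Monthly = $3,066.84 / 12 = $255.57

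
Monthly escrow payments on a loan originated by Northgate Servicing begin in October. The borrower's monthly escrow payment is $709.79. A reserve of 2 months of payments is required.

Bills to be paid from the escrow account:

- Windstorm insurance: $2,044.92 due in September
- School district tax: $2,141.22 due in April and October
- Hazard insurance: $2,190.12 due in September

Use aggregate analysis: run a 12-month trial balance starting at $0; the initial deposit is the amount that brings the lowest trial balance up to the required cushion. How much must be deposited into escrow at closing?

$2,851.01

Cushion = 2 × $709.79 = $1,419.58
Trial balance (start $0, +$709.79 each month, − disbursements):
  Oct: +$709.79 − $2,141.22 → -$1,431.43
  Nov: +$709.79 → -$721.64
  Dec: +$709.79 → -$11.85
  Jan: +$709.79 → $697.94
  Feb: +$709.79 → $1,407.73
  Mar: +$709.79 → $2,117.52
  Apr: +$709.79 − $2,141.22 → $686.09
  May: +$709.79 → $1,395.88
  Jun: +$709.79 → $2,105.67
  Jul: +$709.79 → $2,815.46
  Aug: +$709.79 → $3,525.25
  Sep: +$709.79 − $4,235.04 → $0.00
Lowest trial balance = -$1,431.43 (Oct)
Initial deposit = cushion − low point = $1,419.58 − (-$1,431.43) = $2,851.01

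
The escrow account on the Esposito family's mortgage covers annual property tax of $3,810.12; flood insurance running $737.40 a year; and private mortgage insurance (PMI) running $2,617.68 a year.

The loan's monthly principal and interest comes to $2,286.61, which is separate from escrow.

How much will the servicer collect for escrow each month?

$597.10

Property tax — $3,810.12
Flood insurance — $737.40
Private mortgage insurance (PMI) — $2,617.68
Combined annual = $3,810.12 + $737.40 + $2,617.68 = $7,165.20
Base monthly escrow = $7,165.20 ÷ 12 = $597.10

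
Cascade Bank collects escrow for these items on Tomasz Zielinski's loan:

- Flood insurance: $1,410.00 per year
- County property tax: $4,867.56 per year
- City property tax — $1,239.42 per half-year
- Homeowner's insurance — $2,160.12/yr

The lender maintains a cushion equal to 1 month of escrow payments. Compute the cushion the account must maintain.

Flood insurance: $1,410.00
County property tax: $4,867.56
City property tax: $1,239.42 × 2 = $2,478.84
Homeowner's insurance: $2,160.12
Combined annual = $10,916.52
Monthly escrow = $10,916.52 / 12 = $909.71
Reserve = 1 × $909.71 = $909.71

$909.71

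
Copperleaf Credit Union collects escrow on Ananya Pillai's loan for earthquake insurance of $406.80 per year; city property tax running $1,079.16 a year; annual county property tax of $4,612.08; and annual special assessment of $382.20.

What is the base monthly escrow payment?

Earthquake insurance = $406.80 per year
City property tax = $1,079.16 per year
County property tax = $4,612.08 per year
Special assessment = $382.20 per year
Total per year = $406.80 + $1,079.16 + $4,612.08 + $382.20 = $6,480.24
Base monthly escrow = $6,480.24 / 12 = $540.02

$540.02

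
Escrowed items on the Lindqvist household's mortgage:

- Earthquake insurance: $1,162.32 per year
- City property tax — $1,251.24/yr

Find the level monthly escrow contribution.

$201.13

Earthquake insurance — $1,162.32 annually
City property tax — $1,251.24 annually
Yearly total = $1,162.32 + $1,251.24 = $2,413.56
Monthly escrow = $2,413.56 ÷ 12 = $201.13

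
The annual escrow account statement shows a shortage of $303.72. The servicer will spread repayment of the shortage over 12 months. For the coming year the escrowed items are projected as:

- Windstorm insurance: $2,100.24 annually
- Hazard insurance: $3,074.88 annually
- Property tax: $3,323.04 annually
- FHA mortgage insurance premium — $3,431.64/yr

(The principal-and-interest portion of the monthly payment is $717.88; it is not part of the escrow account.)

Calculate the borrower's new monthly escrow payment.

$1,019.46

Windstorm insurance: $2,100.24 per year
Hazard insurance: $3,074.88 per year
Property tax: $3,323.04 per year
FHA mortgage insurance premium: $3,431.64 per year
Annual escrow total = $2,100.24 + $3,074.88 + $3,323.04 + $3,431.64 = $11,929.80
Base monthly escrow = $11,929.80 / 12 = $994.15
Monthly shortage recovery: $303.72 / 12 = $25.31
New monthly escrow = $994.15 + $25.31 = $1,019.46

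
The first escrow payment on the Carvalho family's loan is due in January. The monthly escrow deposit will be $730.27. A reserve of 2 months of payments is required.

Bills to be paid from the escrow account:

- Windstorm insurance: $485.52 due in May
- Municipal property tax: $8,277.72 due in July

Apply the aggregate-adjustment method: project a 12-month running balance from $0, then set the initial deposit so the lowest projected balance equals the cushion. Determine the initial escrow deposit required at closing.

$5,111.89

Cushion = 2 × $730.27 = $1,460.54
Trial balance (start $0, +$730.27 each month, − disbursements):
  Jan: +$730.27 → $730.27
  Feb: +$730.27 → $1,460.54
  Mar: +$730.27 → $2,190.81
  Apr: +$730.27 → $2,921.08
  May: +$730.27 − $485.52 → $3,165.83
  Jun: +$730.27 → $3,896.10
  Jul: +$730.27 − $8,277.72 → -$3,651.35
  Aug: +$730.27 → -$2,921.08
  Sep: +$730.27 → -$2,190.81
  Oct: +$730.27 → -$1,460.54
  Nov: +$730.27 → -$730.27
  Dec: +$730.27 → $0.00
Lowest trial balance = -$3,651.35 (Jul)
Initial deposit = cushion − low point = $1,460.54 − (-$3,651.35) = $5,111.89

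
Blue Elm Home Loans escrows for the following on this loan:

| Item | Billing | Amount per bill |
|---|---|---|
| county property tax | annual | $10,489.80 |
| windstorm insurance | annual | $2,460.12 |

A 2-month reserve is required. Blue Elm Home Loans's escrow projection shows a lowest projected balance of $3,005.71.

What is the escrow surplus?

$847.39

County property tax: $10,489.80 per year
Windstorm insurance: $2,460.12 per year
Total annual escrow = $10,489.80 + $2,460.12 = $12,949.92
Monthly escrow = $12,949.92 / 12 = $1,079.16
Required reserve = 2 × $1,079.16 = $2,158.32
Surplus = $3,005.71 − $2,158.32 = $847.39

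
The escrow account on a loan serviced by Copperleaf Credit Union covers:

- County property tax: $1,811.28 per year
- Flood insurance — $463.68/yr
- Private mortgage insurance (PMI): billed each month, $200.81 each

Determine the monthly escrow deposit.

$390.39

County property tax = $1,811.28
Flood insurance = $463.68
Private mortgage insurance (PMI) = $200.81 × 12 = $2,409.72
Annual escrow total = $1,811.28 + $463.68 + $2,409.72 = $4,684.68
Monthly escrow = $4,684.68 ÷ 12 = $390.39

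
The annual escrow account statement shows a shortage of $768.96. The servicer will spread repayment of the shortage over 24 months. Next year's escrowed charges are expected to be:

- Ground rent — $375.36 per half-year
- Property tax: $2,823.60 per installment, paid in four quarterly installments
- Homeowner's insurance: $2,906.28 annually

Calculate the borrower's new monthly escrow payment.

$1,277.99

Ground rent: $375.36 × 2 = $750.72 per year
Property tax: $2,823.60 × 4 = $11,294.40 per year
Homeowner's insurance: $2,906.28 per year
Total per year = $750.72 + $11,294.40 + $2,906.28 = $14,951.40
Monthly escrow = $14,951.40 ÷ 12 = $1,245.95
Monthly shortage recovery: $768.96 / 24 = $32.04
Adjusted monthly = $1,245.95 + $32.04 = $1,277.99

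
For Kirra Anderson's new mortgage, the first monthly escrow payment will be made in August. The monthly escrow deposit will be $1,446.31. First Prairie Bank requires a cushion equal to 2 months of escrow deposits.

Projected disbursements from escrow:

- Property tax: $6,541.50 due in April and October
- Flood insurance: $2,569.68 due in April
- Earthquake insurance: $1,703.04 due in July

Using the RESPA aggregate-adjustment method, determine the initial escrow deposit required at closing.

Cushion = 2 × $1,446.31 = $2,892.62
Trial balance (start $0, +$1,446.31 each month, − disbursements):
  Aug: +$1,446.31 → $1,446.31
  Sep: +$1,446.31 → $2,892.62
  Oct: +$1,446.31 − $6,541.50 → -$2,202.57
  Nov: +$1,446.31 → -$756.26
  Dec: +$1,446.31 → $690.05
  Jan: +$1,446.31 → $2,136.36
  Feb: +$1,446.31 → $3,582.67
  Mar: +$1,446.31 → $5,028.98
  Apr: +$1,446.31 − $9,111.18 → -$2,635.89
  May: +$1,446.31 → -$1,189.58
  Jun: +$1,446.31 → $256.73
  Jul: +$1,446.31 − $1,703.04 → $0.00
Lowest trial balance = -$2,635.89 (Apr)
Initial deposit = cushion − low point = $2,892.62 − (-$2,635.89) = $5,528.51

$5,528.51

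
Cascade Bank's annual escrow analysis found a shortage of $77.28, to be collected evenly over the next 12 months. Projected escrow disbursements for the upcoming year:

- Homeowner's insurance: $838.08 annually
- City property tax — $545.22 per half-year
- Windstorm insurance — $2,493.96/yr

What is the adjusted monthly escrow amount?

$374.98

Homeowner's insurance — $838.08 annually
City property tax — $545.22 × 2 = $1,090.44 annually
Windstorm insurance — $2,493.96 annually
Total annual escrow = $4,422.48
Monthly escrow = $4,422.48 ÷ 12 = $368.54
Shortage spread = $77.28 / 12 = $6.44/mo
New monthly escrow = $368.54 + $6.44 = $374.98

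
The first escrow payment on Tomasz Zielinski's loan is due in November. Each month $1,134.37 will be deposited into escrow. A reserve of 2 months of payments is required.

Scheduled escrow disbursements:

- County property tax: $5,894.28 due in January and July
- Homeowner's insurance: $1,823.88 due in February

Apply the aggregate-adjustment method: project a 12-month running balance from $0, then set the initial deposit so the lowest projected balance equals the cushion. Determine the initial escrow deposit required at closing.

$5,671.85

Cushion = 2 × $1,134.37 = $2,268.74
Trial balance (start $0, +$1,134.37 each month, − disbursements):
  Nov: +$1,134.37 → $1,134.37
  Dec: +$1,134.37 → $2,268.74
  Jan: +$1,134.37 − $5,894.28 → -$2,491.17
  Feb: +$1,134.37 − $1,823.88 → -$3,180.68
  Mar: +$1,134.37 → -$2,046.31
  Apr: +$1,134.37 → -$911.94
  May: +$1,134.37 → $222.43
  Jun: +$1,134.37 → $1,356.80
  Jul: +$1,134.37 − $5,894.28 → -$3,403.11
  Aug: +$1,134.37 → -$2,268.74
  Sep: +$1,134.37 → -$1,134.37
  Oct: +$1,134.37 → $0.00
Lowest trial balance = -$3,403.11 (Jul)
Initial deposit = cushion − low point = $2,268.74 − (-$3,403.11) = $5,671.85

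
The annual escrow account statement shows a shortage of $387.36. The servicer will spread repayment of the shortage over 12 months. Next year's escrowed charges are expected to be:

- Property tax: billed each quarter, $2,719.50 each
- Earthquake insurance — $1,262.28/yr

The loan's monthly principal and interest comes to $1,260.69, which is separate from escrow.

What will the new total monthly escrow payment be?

$1,043.97

Property tax: $2,719.50 × 4 = $10,878.00 annually
Earthquake insurance: $1,262.28 annually
Annual escrow total = $10,878.00 + $1,262.28 = $12,140.28
Monthly escrow = $12,140.28 ÷ 12 = $1,011.69
Monthly shortage recovery: $387.36 / 12 = $32.28
Adjusted monthly = $1,011.69 + $32.28 = $1,043.97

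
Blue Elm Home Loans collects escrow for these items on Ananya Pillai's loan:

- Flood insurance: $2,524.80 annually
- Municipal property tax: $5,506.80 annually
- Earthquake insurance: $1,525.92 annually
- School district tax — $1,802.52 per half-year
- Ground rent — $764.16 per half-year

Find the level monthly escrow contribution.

Flood insurance = $2,524.80 per year
Municipal property tax = $5,506.80 per year
Earthquake insurance = $1,525.92 per year
School district tax = $1,802.52 × 2 = $3,605.04 per year
Ground rent = $764.16 × 2 = $1,528.32 per year
Annual escrow total = $2,524.80 + $5,506.80 + $1,525.92 + $3,605.04 + $1,528.32 = $14,690.88
Monthly = $14,690.88 / 12 = $1,224.24

$1,224.24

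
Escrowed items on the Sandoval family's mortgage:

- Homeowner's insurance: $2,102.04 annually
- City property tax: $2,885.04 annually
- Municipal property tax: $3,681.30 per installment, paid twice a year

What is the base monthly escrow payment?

Homeowner's insurance: $2,102.04 annually
City property tax: $2,885.04 annually
Municipal property tax: $3,681.30 × 2 = $7,362.60 annually
Annual escrow total = $2,102.04 + $2,885.04 + $7,362.60 = $12,349.68
Monthly escrow = $12,349.68 ÷ 12 = $1,029.14

$1,029.14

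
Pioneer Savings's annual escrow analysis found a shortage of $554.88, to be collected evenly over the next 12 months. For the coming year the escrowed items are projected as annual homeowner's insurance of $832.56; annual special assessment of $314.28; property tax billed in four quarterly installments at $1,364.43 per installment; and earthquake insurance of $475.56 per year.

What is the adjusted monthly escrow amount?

Homeowner's insurance: $832.56/yr
Special assessment: $314.28/yr
Property tax: $1,364.43 × 4 = $5,457.72/yr
Earthquake insurance: $475.56/yr
Yearly total = $832.56 + $314.28 + $5,457.72 + $475.56 = $7,080.12
Per month = $7,080.12 ÷ 12 = $590.01
Monthly shortage recovery: $554.88 ÷ 12 = $46.24
Adjusted monthly = $590.01 + $46.24 = $636.25

$636.25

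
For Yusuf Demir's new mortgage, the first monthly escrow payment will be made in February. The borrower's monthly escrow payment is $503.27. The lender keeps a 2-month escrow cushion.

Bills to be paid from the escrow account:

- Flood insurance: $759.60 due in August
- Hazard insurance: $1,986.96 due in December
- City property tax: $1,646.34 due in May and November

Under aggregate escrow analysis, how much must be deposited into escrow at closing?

$1,509.81

Cushion = 2 × $503.27 = $1,006.54
Trial balance (start $0, +$503.27 each month, − disbursements):
  Feb: +$503.27 → $503.27
  Mar: +$503.27 → $1,006.54
  Apr: +$503.27 → $1,509.81
  May: +$503.27 − $1,646.34 → $366.74
  Jun: +$503.27 → $870.01
  Jul: +$503.27 → $1,373.28
  Aug: +$503.27 − $759.60 → $1,116.95
  Sep: +$503.27 → $1,620.22
  Oct: +$503.27 → $2,123.49
  Nov: +$503.27 − $1,646.34 → $980.42
  Dec: +$503.27 − $1,986.96 → -$503.27
  Jan: +$503.27 → $0.00
Lowest trial balance = -$503.27 (Dec)
Initial deposit = cushion − low point = $1,006.54 − (-$503.27) = $1,509.81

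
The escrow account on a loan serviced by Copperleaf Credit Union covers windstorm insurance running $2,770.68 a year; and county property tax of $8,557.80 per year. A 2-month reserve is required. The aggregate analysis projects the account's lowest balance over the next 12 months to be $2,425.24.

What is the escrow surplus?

Windstorm insurance: $2,770.68/yr
County property tax: $8,557.80/yr
Yearly total = $11,328.48
Per month = $11,328.48 ÷ 12 = $944.04
Required reserve = 2 × $944.04 = $1,888.08
Excess over cushion: $2,425.24 − $1,888.08 = $537.16

$537.16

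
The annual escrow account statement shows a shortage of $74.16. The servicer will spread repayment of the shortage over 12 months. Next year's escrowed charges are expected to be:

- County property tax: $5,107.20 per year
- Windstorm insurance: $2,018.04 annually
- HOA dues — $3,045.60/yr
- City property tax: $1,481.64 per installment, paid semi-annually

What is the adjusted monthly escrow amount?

$1,100.69

County property tax = $5,107.20
Windstorm insurance = $2,018.04
HOA dues = $3,045.60
City property tax = $1,481.64 × 2 = $2,963.28
Combined annual = $13,134.12
Per month = $13,134.12 / 12 = $1,094.51
Monthly shortage recovery: $74.16 / 12 = $6.18
Adjusted monthly = $1,094.51 + $6.18 = $1,100.69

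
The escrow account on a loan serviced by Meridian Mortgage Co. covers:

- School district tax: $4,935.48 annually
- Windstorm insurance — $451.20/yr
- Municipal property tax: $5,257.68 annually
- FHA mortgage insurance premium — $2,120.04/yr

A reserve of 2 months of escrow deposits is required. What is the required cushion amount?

$2,127.40

School district tax — $4,935.48 annually
Windstorm insurance — $451.20 annually
Municipal property tax — $5,257.68 annually
FHA mortgage insurance premium — $2,120.04 annually
Yearly total = $4,935.48 + $451.20 + $5,257.68 + $2,120.04 = $12,764.40
Monthly = $12,764.40 / 12 = $1,063.70
Reserve = 2 × $1,063.70 = $2,127.40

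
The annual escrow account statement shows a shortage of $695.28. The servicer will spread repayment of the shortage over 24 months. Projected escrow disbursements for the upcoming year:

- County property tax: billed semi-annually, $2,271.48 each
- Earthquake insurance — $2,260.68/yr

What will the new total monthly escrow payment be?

County property tax = $2,271.48 × 2 = $4,542.96/yr
Earthquake insurance = $2,260.68/yr
Total annual escrow = $6,803.64
Per month = $6,803.64 / 12 = $566.97
Shortage spread = $695.28 / 24 = $28.97/mo
Adjusted monthly = $566.97 + $28.97 = $595.94

$595.94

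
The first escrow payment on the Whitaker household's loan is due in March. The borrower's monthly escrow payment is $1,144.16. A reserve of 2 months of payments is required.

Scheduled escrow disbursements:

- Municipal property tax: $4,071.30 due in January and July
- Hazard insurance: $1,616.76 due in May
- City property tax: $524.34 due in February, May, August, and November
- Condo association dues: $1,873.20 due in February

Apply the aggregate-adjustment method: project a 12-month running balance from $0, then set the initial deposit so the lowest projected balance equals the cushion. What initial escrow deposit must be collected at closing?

Cushion = 2 × $1,144.16 = $2,288.32
Trial balance (start $0, +$1,144.16 each month, − disbursements):
  Mar: +$1,144.16 → $1,144.16
  Apr: +$1,144.16 → $2,288.32
  May: +$1,144.16 − $2,141.10 → $1,291.38
  Jun: +$1,144.16 → $2,435.54
  Jul: +$1,144.16 − $4,071.30 → -$491.60
  Aug: +$1,144.16 − $524.34 → $128.22
  Sep: +$1,144.16 → $1,272.38
  Oct: +$1,144.16 → $2,416.54
  Nov: +$1,144.16 − $524.34 → $3,036.36
  Dec: +$1,144.16 → $4,180.52
  Jan: +$1,144.16 − $4,071.30 → $1,253.38
  Feb: +$1,144.16 − $2,397.54 → $0.00
Lowest trial balance = -$491.60 (Jul)
Initial deposit = cushion − low point = $2,288.32 − (-$491.60) = $2,779.92

$2,779.92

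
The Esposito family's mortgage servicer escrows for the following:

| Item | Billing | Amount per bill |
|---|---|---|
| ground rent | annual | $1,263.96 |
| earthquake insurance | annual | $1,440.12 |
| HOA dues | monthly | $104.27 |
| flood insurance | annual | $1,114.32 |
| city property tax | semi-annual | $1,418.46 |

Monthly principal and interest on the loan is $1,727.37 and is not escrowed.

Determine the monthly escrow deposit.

$658.88

Ground rent — $1,263.96 annually
Earthquake insurance — $1,440.12 annually
HOA dues — $104.27 × 12 = $1,251.24 annually
Flood insurance — $1,114.32 annually
City property tax — $1,418.46 × 2 = $2,836.92 annually
Total annual escrow = $1,263.96 + $1,440.12 + $1,251.24 + $1,114.32 + $2,836.92 = $7,906.56
Monthly escrow = $7,906.56 ÷ 12 = $658.88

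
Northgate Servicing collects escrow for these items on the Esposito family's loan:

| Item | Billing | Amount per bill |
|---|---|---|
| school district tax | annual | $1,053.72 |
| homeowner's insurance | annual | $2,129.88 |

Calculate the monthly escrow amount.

$265.30

School district tax = $1,053.72/yr
Homeowner's insurance = $2,129.88/yr
Yearly total = $1,053.72 + $2,129.88 = $3,183.60
Base monthly escrow = $3,183.60 / 12 = $265.30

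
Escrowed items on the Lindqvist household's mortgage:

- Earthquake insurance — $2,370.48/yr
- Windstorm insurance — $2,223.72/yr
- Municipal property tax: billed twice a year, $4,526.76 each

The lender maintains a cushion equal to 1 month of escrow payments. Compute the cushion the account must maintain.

Earthquake insurance = $2,370.48 annually
Windstorm insurance = $2,223.72 annually
Municipal property tax = $4,526.76 × 2 = $9,053.52 annually
Combined annual = $2,370.48 + $2,223.72 + $9,053.52 = $13,647.72
Base monthly escrow = $13,647.72 ÷ 12 = $1,137.31
Reserve = 1 × $1,137.31 = $1,137.31

$1,137.31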